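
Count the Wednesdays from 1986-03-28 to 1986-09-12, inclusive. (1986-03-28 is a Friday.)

1986-03-28 is a Friday; the first Wednesday on or after it is 1986-04-02 (5 days later).
From 1986-04-02 to 1986-09-12: 28 + 31 + 30 + 31 + 31 + 12 = 163 days (rest of April, May, June, July, August, September).
163 ÷ 7 = 23 full weeks with remainder 2, so 23 more Wednesdays after the first → 24.

24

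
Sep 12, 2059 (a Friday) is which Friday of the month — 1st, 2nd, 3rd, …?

2nd

Day 12 falls in week ⌈12/7⌉ of the month.
Days 1–7 hold the 1st Friday, 8–14 the 2nd, 15–21 the 3rd, 22–28 the 4th, 29–31 the 5th.
12 is in the range for the 2nd.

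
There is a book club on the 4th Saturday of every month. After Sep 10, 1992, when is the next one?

Sep 1992 starts on a Tuesday; its first Saturday is the 5th, so the 4th Saturday is the 26th — Sep 26, 1992.
Sep 26, 1992 is after Sep 10, 1992, so that is the next one.

Sep 26, 1992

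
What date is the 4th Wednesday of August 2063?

August 2063 begins on a Wednesday, so the first Wednesday is August 1.
The 4th Wednesday is 3 weeks later: 1 + 21 = 22.

2063-08-22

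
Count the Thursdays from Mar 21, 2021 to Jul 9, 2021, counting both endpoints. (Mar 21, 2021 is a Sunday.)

Mar 21, 2021 is a Sunday; the first Thursday on or after it is Mar 25, 2021 (4 days later).
From Mar 25, 2021 to Jul 9, 2021: 6 + 30 + 31 + 30 + 9 = 106 days (rest of Mar, Apr, May, Jun, Jul).
106 ÷ 7 = 15 full weeks with remainder 1, so 15 more Thursdays after the first → 16.

16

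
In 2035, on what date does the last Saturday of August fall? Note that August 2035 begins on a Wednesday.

25 August 2035

August 2035 begins on a Wednesday, so the first Saturday is August 4 (3 days later).
August 2035 has 31 days. Adding weeks: 4, 11, 18, 25 — the last one ≤ 31 is the 25th.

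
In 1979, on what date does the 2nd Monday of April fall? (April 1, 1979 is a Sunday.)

April 1979 begins on a Sunday, so the first Monday is April 2 (1 day later).
The 2nd Monday is 1 weeks later: 2 + 7 = 9.

April 9, 1979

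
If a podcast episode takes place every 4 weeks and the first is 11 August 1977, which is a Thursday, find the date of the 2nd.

8 September 1977

The 2nd occurrence is 1 interval after the first: 1 × 28 = 28 days after 11 August 1977.
August has 31 days — 20 days to the end of August leaves 8.
8 days into September → 8 September 1977.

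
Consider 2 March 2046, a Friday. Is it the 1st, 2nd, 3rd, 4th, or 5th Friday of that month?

Day 2 falls in week ⌈2/7⌉ of the month.
Days 1–7 hold the 1st Friday, 8–14 the 2nd, 15–21 the 3rd, 22–28 the 4th, 29–31 the 5th.
2 is in the range for the 1st.

1st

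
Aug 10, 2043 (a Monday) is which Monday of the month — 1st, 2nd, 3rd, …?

2nd

Day 10 falls in week ⌈10/7⌉ of the month.
Days 1–7 hold the 1st Monday, 8–14 the 2nd, 15–21 the 3rd, 22–28 the 4th, 29–31 the 5th.
10 is in the range for the 2nd.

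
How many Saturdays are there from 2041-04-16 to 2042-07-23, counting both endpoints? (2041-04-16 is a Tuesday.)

66

2041-04-16 is a Tuesday; the first Saturday on or after it is 2041-04-20 (4 days later).
From 2041-04-20 to 2042-07-23: 255 + 204 = 459 days (rest of 2041, to 2042-07-23 in 2042).
459 ÷ 7 = 65 full weeks with remainder 4, so 65 more Saturdays after the first → 66.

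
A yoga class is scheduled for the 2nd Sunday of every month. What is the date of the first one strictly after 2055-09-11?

September 2055 starts on a Wednesday; its first Sunday is the 5th, so the 2nd Sunday is the 12th — 2055-09-12.
2055-09-12 is after 2055-09-11, so that is the next one.

2055-09-12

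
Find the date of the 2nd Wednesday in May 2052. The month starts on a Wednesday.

May 2052 begins on a Wednesday, so the first Wednesday is May 1.
The 2nd Wednesday is 1 weeks later: 1 + 7 = 8.

May 8, 2052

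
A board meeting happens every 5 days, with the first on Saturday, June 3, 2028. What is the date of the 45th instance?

January 9, 2029

The 45th occurrence is 44 intervals after the first: 44 × 5 = 220 days after June 3, 2028.
June has 30 days — 27 days to the end of June leaves 193.
July has 31 days (162 left).
August has 31 days (131 left).
September has 30 days (101 left).
October has 31 days (70 left).
November has 30 days (40 left).
December has 31 days (9 left).
9 days into January → January 9, 2029.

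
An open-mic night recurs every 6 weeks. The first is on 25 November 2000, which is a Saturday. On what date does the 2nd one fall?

6 January 2001

The 2nd occurrence is 1 interval after the first: 1 × 42 = 42 days after 25 November 2000.
November has 30 days — 5 days to the end of November leaves 37.
December has 31 days (6 left).
6 days into January → 6 January 2001.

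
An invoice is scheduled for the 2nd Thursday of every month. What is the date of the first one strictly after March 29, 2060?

March 2060 starts on a Monday; its first Thursday is the 4th, so the 2nd Thursday is the 11th — March 11, 2060.
That is not after March 29, 2060, so look at April 2060.
April 2060 starts on a Thursday; its first Thursday is the 1st, so the 2nd Thursday is the 8th — April 8, 2060.

April 8, 2060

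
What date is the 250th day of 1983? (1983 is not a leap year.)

January has 31 days (250 − 31 = 219 remain).
February has 28 days (219 − 28 = 191 remain).
March has 31 days (191 − 31 = 160 remain).
April has 30 days (160 − 30 = 130 remain).
May has 31 days (130 − 31 = 99 remain).
June has 30 days (99 − 30 = 69 remain).
July has 31 days (69 − 31 = 38 remain).
August has 31 days (38 − 31 = 7 remain).
7 into September → September 7.

September 7, 1983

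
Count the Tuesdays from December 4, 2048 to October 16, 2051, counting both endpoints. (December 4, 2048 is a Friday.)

December 4, 2048 is a Friday; the first Tuesday on or after it is December 8, 2048 (4 days later).
From December 8, 2048 to October 16, 2051: 23 + 365 + 365 + 289 = 1042 days (rest of 2048, 2049, 2050, to October 16, 2051 in 2051).
1042 ÷ 7 = 148 full weeks with remainder 6, so 148 more Tuesdays after the first → 149.

149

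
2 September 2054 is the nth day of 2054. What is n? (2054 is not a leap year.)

245

Days in months before September: 31 + 28 + 31 + 30 + 31 + 30 + 31 + 31 = 243.
Plus 2 days into September → day 245.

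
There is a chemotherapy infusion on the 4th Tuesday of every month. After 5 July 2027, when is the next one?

27 July 2027

July 2027 starts on a Thursday; its first Tuesday is the 6th, so the 4th Tuesday is the 27th — 27 July 2027.
27 July 2027 is after 5 July 2027, so that is the next one.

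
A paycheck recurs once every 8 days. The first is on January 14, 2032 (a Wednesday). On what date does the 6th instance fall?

The 6th occurrence is 5 intervals after the first: 5 × 8 = 40 days after January 14, 2032.
January has 31 days — 17 days to the end of January leaves 23.
23 days into February → February 23, 2032.

February 23, 2032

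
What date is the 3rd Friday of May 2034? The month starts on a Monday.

May 2034 begins on a Monday, so the first Friday is May 5 (4 days later).
The 3rd Friday is 2 weeks later: 5 + 14 = 19.

May 19, 2034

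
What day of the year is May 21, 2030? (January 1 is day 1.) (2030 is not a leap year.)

Days in months before May: 31 + 28 + 31 + 30 = 120.
Plus 21 days into May → day 141.

141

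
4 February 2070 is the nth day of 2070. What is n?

35

Days in months before February: 31 = 31.
Plus 4 days into February → day 35.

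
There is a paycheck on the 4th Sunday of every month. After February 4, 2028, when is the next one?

February 27, 2028

February 2028 starts on a Tuesday; its first Sunday is the 6th, so the 4th Sunday is the 27th — February 27, 2028.
February 27, 2028 is after February 4, 2028, so that is the next one.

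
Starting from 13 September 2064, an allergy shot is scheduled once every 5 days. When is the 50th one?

16 May 2065

The 50th occurrence is 49 intervals after the first: 49 × 5 = 245 days after 13 September 2064.
September has 30 days — 17 days to the end of September leaves 228.
October has 31 days (197 left).
November has 30 days (167 left).
December has 31 days (136 left).
January has 31 days (105 left).
February has 28 days (77 left).
March has 31 days (46 left).
April has 30 days (16 left).
16 days into May → 16 May 2065.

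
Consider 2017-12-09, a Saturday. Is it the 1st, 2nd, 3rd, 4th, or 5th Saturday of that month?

2nd

Day 9 falls in week ⌈9/7⌉ of the month.
Days 1–7 hold the 1st Saturday, 8–14 the 2nd, 15–21 the 3rd, 22–28 the 4th, 29–31 the 5th.
9 is in the range for the 2nd.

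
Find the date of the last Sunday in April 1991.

April 28, 1991

The first Sunday of April 1991 is April 7.
April 1991 has 30 days. Adding weeks: 7, 14, 21, 28 — the last one ≤ 30 is the 28th.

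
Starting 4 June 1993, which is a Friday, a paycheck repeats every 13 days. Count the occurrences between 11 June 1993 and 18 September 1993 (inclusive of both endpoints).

Occurrences land 13·i days after 4 June 1993 for i = 0, 1, 2, …
11 June 1993 is 7 days after the start; 7 ÷ 13 = 0 remainder 7; since the remainder is 7, round up to i = 1. First occurrence in the window: #2 on 17 June 1993 (1×13 = 13 days in).
18 September 1993 is 106 days after the start; 106 ÷ 13 = 8 remainder 2. Last occurrence in the window: #9 on 16 September 1993.
Occurrences #2 through #9: 8 in total.

8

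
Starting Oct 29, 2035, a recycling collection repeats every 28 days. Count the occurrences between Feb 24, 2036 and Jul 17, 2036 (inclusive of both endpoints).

5

Occurrences land 28·i days after Oct 29, 2035 for i = 0, 1, 2, …
Feb 24, 2036 is 118 days after the start; 118 ÷ 28 = 4 remainder 6; since the remainder is 6, round up to i = 5. First occurrence in the window: #6 on Mar 17, 2036 (5×28 = 140 days in).
Jul 17, 2036 is 262 days after the start; 262 ÷ 28 = 9 remainder 10. Last occurrence in the window: #10 on Jul 7, 2036.
Occurrences #6 through #10: 5 in total.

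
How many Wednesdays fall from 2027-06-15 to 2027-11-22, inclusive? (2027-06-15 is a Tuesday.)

23

2027-06-15 is a Tuesday; the first Wednesday on or after it is 2027-06-16 (1 day later).
From 2027-06-16 to 2027-11-22: 14 + 31 + 31 + 30 + 31 + 22 = 159 days (rest of June, July, August, September, October, November).
159 ÷ 7 = 22 full weeks with remainder 5, so 22 more Wednesdays after the first → 23.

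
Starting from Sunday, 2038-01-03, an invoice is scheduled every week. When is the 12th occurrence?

2038-03-21

The 12th occurrence is 11 intervals after the first: 11 × 7 = 77 days after 2038-01-03.
January has 31 days — 28 days to the end of January leaves 49.
February has 28 days (21 left).
21 days into March → 2038-03-21.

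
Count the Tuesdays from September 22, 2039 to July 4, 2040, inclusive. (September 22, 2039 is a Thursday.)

September 22, 2039 is a Thursday; the first Tuesday on or after it is September 27, 2039 (5 days later).
From September 27, 2039 to July 4, 2040: 3 + 31 + 30 + 31 + 31 + 29 + 31 + 30 + 31 + 30 + 4 = 281 days (rest of September, October, November, December, January, February, March, April, May, June, July).
281 ÷ 7 = 40 full weeks with remainder 1, so 40 more Tuesdays after the first → 41.

41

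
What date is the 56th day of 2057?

2057-02-25

January has 31 days (56 − 31 = 25 remain).
25 into February → February 25.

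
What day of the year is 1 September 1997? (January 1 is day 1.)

244

Days in months before September: 31 + 28 + 31 + 30 + 31 + 30 + 31 + 31 = 243.
Plus 1 day into September → day 244.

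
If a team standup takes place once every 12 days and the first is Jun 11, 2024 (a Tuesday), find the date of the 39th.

The 39th occurrence is 38 intervals after the first: 38 × 12 = 456 days after Jun 11, 2024.
Jun has 30 days — 19 days to the end of Jun leaves 437.
From end of Jun to end of 2024 is 184 days (253 left).
Jan has 31 days (222 left).
Feb has 28 days (194 left).
Mar has 31 days (163 left).
Apr has 30 days (133 left).
May has 31 days (102 left).
Jun has 30 days (72 left).
Jul has 31 days (41 left).
Aug has 31 days (10 left).
10 days into Sep → Sep 10, 2025.

Sep 10, 2025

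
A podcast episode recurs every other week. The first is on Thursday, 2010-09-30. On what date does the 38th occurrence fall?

The 38th occurrence is 37 intervals after the first: 37 × 14 = 518 days after 2010-09-30.
September has 30 days — 0 days to the end of September leaves 518.
From end of September to end of 2010 is 92 days (426 left).
2011 has 365 days (61 left).
January has 31 days (30 left).
February has 29 days (1 left).
1 day into March → 2012-03-01.

2012-03-01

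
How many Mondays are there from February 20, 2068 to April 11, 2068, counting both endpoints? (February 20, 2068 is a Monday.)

February 20, 2068 is a Monday; the first Monday on or after it is February 20, 2068.
From February 20, 2068 to April 11, 2068: 9 + 31 + 11 = 51 days (rest of February, March, April).
51 ÷ 7 = 7 full weeks with remainder 2, so 7 more Mondays after the first → 8.

8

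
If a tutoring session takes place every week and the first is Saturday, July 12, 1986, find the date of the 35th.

March 7, 1987

The 35th occurrence is 34 intervals after the first: 34 × 7 = 238 days after July 12, 1986.
July has 31 days — 19 days to the end of July leaves 219.
August has 31 days (188 left).
September has 30 days (158 left).
October has 31 days (127 left).
November has 30 days (97 left).
December has 31 days (66 left).
January has 31 days (35 left).
February has 28 days (7 left).
7 days into March → March 7, 1987.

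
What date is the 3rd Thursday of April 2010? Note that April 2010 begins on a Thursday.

April 2010 begins on a Thursday, so the first Thursday is April 1.
The 3rd Thursday is 2 weeks later: 1 + 14 = 15.

15 April 2010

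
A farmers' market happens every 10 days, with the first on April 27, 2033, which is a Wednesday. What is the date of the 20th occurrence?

The 20th occurrence is 19 intervals after the first: 19 × 10 = 190 days after April 27, 2033.
April has 30 days — 3 days to the end of April leaves 187.
May has 31 days (156 left).
June has 30 days (126 left).
July has 31 days (95 left).
August has 31 days (64 left).
September has 30 days (34 left).
October has 31 days (3 left).
3 days into November → November 3, 2033.

November 3, 2033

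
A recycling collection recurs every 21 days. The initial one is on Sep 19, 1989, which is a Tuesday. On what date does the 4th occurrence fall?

The 4th occurrence is 3 intervals after the first: 3 × 21 = 63 days after Sep 19, 1989.
Sep has 30 days — 11 days to the end of Sep leaves 52.
Oct has 31 days (21 left).
21 days into Nov → Nov 21, 1989.

Nov 21, 1989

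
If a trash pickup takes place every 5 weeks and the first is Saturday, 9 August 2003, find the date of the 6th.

31 January 2004

The 6th occurrence is 5 intervals after the first: 5 × 35 = 175 days after 9 August 2003.
August has 31 days — 22 days to the end of August leaves 153.
September has 30 days (123 left).
October has 31 days (92 left).
November has 30 days (62 left).
December has 31 days (31 left).
31 days into January → 31 January 2004.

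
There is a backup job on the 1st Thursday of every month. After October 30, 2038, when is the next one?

November 4, 2038

October 2038 starts on a Friday, so its 1st Thursday is October 7, 2038 (6 days in).
That is not after October 30, 2038, so look at November 2038.
November 2038 starts on a Monday, so its 1st Thursday is November 4, 2038 (3 days in).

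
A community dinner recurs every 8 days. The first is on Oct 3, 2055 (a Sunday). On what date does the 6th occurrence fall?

The 6th occurrence is 5 intervals after the first: 5 × 8 = 40 days after Oct 3, 2055.
Oct has 31 days — 28 days to the end of Oct leaves 12.
12 days into Nov → Nov 12, 2055.

Nov 12, 2055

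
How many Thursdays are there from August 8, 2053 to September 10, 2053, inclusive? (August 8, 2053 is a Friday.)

4

August 8, 2053 is a Friday; the first Thursday on or after it is August 14, 2053 (6 days later).
From August 14, 2053 to September 10, 2053: 17 + 10 = 27 days (rest of August, September).
27 ÷ 7 = 3 full weeks with remainder 6, so 3 more Thursdays after the first → 4.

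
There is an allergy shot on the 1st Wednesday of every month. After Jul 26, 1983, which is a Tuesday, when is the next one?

Aug 3, 1983

Jul 1983 starts on a Friday, so its 1st Wednesday is Jul 6, 1983 (5 days in).
That is not after Jul 26, 1983, so look at Aug 1983.
Aug 1983 starts on a Monday, so its 1st Wednesday is Aug 3, 1983 (2 days in).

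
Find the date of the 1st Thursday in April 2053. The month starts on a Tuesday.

3 April 2053

April 2053 begins on a Tuesday, so the first Thursday is April 3 (2 days later).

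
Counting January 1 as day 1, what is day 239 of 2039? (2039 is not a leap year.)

Jan has 31 days (239 − 31 = 208 remain).
Feb has 28 days (208 − 28 = 180 remain).
Mar has 31 days (180 − 31 = 149 remain).
Apr has 30 days (149 − 30 = 119 remain).
May has 31 days (119 − 31 = 88 remain).
Jun has 30 days (88 − 30 = 58 remain).
Jul has 31 days (58 − 31 = 27 remain).
27 into Aug → Aug 27.

Aug 27, 2039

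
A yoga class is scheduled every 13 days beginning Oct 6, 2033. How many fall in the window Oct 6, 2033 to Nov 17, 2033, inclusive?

4

Occurrences land 13·i days after Oct 6, 2033 for i = 0, 1, 2, …
The window opens on the start date, so the first occurrence inside is #1 on Oct 6, 2033.
Nov 17, 2033 is 42 days after the start; 42 ÷ 13 = 3 remainder 3. Last occurrence in the window: #4 on Nov 14, 2033.
Occurrences #1 through #4: 4 in total.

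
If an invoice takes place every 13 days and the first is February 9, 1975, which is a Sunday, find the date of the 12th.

The 12th occurrence is 11 intervals after the first: 11 × 13 = 143 days after February 9, 1975.
February has 28 days — 19 days to the end of February leaves 124.
March has 31 days (93 left).
April has 30 days (63 left).
May has 31 days (32 left).
June has 30 days (2 left).
2 days into July → July 2, 1975.

July 2, 1975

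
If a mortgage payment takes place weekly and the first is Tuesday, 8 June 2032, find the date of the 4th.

The 4th occurrence is 3 intervals after the first: 3 × 7 = 21 days after 8 June 2032.
21 days later is 29 June 2032.

29 June 2032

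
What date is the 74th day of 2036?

Mar 14, 2036

Jan has 31 days (74 − 31 = 43 remain).
Feb has 29 days (43 − 29 = 14 remain).
14 into Mar → Mar 14.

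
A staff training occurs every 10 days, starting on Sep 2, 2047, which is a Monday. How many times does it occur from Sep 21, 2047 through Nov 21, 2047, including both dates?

Occurrences land 10·i days after Sep 2, 2047 for i = 0, 1, 2, …
Sep 21, 2047 is 19 days after the start; 19 ÷ 10 = 1 remainder 9; since the remainder is 9, round up to i = 2. First occurrence in the window: #3 on Sep 22, 2047 (2×10 = 20 days in).
Nov 21, 2047 is 80 days after the start; 80 ÷ 10 = 8 remainder 0. Last occurrence in the window: #9 on Nov 21, 2047.
Occurrences #3 through #9: 7 in total.

7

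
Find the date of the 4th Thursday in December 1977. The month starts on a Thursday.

December 1977 begins on a Thursday, so the first Thursday is December 1.
The 4th Thursday is 3 weeks later: 1 + 21 = 22.

1977-12-22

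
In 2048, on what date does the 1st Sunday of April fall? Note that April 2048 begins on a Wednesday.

April 5, 2048

April 2048 begins on a Wednesday, so the first Sunday is April 5 (4 days later).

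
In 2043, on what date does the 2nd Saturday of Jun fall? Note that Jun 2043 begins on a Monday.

Jun 13, 2043

Jun 2043 begins on a Monday, so the first Saturday is Jun 6 (5 days later).
The 2nd Saturday is 1 weeks later: 6 + 7 = 13.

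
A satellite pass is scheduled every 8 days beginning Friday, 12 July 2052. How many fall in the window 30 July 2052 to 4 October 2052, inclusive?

Occurrences land 8·i days after 12 July 2052 for i = 0, 1, 2, …
30 July 2052 is 18 days after the start; 18 ÷ 8 = 2 remainder 2; since the remainder is 2, round up to i = 3. First occurrence in the window: #4 on 5 August 2052 (3×8 = 24 days in).
4 October 2052 is 84 days after the start; 84 ÷ 8 = 10 remainder 4. Last occurrence in the window: #11 on 30 September 2052.
Occurrences #4 through #11: 8 in total.

8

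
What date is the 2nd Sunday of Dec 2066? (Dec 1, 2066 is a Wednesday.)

Dec 12, 2066

Dec 2066 begins on a Wednesday, so the first Sunday is Dec 5 (4 days later).
The 2nd Sunday is 1 weeks later: 5 + 7 = 12.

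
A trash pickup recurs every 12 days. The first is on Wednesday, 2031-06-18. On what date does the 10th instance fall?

2031-10-04

The 10th occurrence is 9 intervals after the first: 9 × 12 = 108 days after 2031-06-18.
June has 30 days — 12 days to the end of June leaves 96.
July has 31 days (65 left).
August has 31 days (34 left).
September has 30 days (4 left).
4 days into October → 2031-10-04.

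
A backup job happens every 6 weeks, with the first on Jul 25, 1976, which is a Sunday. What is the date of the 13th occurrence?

Dec 11, 1977

The 13th occurrence is 12 intervals after the first: 12 × 42 = 504 days after Jul 25, 1976.
Jul has 31 days — 6 days to the end of Jul leaves 498.
From end of Jul to end of 1976 is 153 days (345 left).
Jan has 31 days (314 left).
Feb has 28 days (286 left).
Mar has 31 days (255 left).
Apr has 30 days (225 left).
May has 31 days (194 left).
Jun has 30 days (164 left).
Jul has 31 days (133 left).
Aug has 31 days (102 left).
Sep has 30 days (72 left).
Oct has 31 days (41 left).
Nov has 30 days (11 left).
11 days into Dec → Dec 11, 1977.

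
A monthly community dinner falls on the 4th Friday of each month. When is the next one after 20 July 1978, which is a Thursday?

July 1978 starts on a Saturday; its first Friday is the 7th, so the 4th Friday is the 28th — 28 July 1978.
28 July 1978 is after 20 July 1978, so that is the next one.

28 July 1978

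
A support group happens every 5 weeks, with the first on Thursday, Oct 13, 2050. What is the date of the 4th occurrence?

Jan 26, 2051

The 4th occurrence is 3 intervals after the first: 3 × 35 = 105 days after Oct 13, 2050.
Oct has 31 days — 18 days to the end of Oct leaves 87.
Nov has 30 days (57 left).
Dec has 31 days (26 left).
26 days into Jan → Jan 26, 2051.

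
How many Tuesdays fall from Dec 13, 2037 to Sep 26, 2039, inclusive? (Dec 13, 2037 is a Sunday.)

Dec 13, 2037 is a Sunday; the first Tuesday on or after it is Dec 15, 2037 (2 days later).
From Dec 15, 2037 to Sep 26, 2039: 16 + 365 + 269 = 650 days (rest of 2037, 2038, to Sep 26, 2039 in 2039).
650 ÷ 7 = 92 full weeks with remainder 6, so 92 more Tuesdays after the first → 93.

93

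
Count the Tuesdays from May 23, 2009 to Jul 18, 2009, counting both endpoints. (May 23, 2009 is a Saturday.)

May 23, 2009 is a Saturday; the first Tuesday on or after it is May 26, 2009 (3 days later).
From May 26, 2009 to Jul 18, 2009: 5 + 30 + 18 = 53 days (rest of May, Jun, Jul).
53 ÷ 7 = 7 full weeks with remainder 4, so 7 more Tuesdays after the first → 8.

8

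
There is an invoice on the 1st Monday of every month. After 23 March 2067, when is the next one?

4 April 2067

March 2067 starts on a Tuesday, so its 1st Monday is 7 March 2067 (6 days in).
That is not after 23 March 2067, so look at April 2067.
April 2067 starts on a Friday, so its 1st Monday is 4 April 2067 (3 days in).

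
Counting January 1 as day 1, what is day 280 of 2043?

January has 31 days (280 − 31 = 249 remain).
February has 28 days (249 − 28 = 221 remain).
March has 31 days (221 − 31 = 190 remain).
April has 30 days (190 − 30 = 160 remain).
May has 31 days (160 − 31 = 129 remain).
June has 30 days (129 − 30 = 99 remain).
July has 31 days (99 − 31 = 68 remain).
August has 31 days (68 − 31 = 37 remain).
September has 30 days (37 − 30 = 7 remain).
7 into October → October 7.

October 7, 2043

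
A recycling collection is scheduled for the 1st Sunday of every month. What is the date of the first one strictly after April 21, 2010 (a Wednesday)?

May 2, 2010

April 2010 starts on a Thursday, so its 1st Sunday is April 4, 2010 (3 days in).
That is not after April 21, 2010, so look at May 2010.
May 2010 starts on a Saturday, so its 1st Sunday is May 2, 2010 (1 day in).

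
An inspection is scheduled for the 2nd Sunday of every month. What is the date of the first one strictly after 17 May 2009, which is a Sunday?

May 2009 starts on a Friday; its first Sunday is the 3rd, so the 2nd Sunday is the 10th — 10 May 2009.
That is not after 17 May 2009, so look at June 2009.
June 2009 starts on a Monday; its first Sunday is the 7th, so the 2nd Sunday is the 14th — 14 June 2009.

14 June 2009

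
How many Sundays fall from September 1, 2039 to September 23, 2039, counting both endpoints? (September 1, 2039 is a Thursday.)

3

September 1, 2039 is a Thursday; the first Sunday on or after it is September 4, 2039 (3 days later).
From September 4, 2039 to September 23, 2039 is 23 − 4 = 19 days.
19 ÷ 7 = 2 full weeks with remainder 5, so 2 more Sundays after the first → 3.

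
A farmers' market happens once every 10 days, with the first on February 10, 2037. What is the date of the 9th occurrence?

The 9th occurrence is 8 intervals after the first: 8 × 10 = 80 days after February 10, 2037.
February has 28 days — 18 days to the end of February leaves 62.
March has 31 days (31 left).
April has 30 days (1 left).
1 day into May → May 1, 2037.

May 1, 2037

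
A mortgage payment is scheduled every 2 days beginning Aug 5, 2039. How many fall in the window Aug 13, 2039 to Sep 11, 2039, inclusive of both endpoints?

Occurrences land 2·i days after Aug 5, 2039 for i = 0, 1, 2, …
Aug 13, 2039 is 8 days after the start; 8 ÷ 2 = 4 remainder 0. First occurrence in the window: #5 on Aug 13, 2039 (4×2 = 8 days in).
Sep 11, 2039 is 37 days after the start; 37 ÷ 2 = 18 remainder 1. Last occurrence in the window: #19 on Sep 10, 2039.
Occurrences #5 through #19: 15 in total.

15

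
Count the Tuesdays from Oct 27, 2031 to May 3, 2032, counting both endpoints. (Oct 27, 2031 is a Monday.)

27

Oct 27, 2031 is a Monday; the first Tuesday on or after it is Oct 28, 2031 (1 day later).
From Oct 28, 2031 to May 3, 2032: 3 + 30 + 31 + 31 + 29 + 31 + 30 + 3 = 188 days (rest of Oct, Nov, Dec, Jan, Feb, Mar, Apr, May).
188 ÷ 7 = 26 full weeks with remainder 6, so 26 more Tuesdays after the first → 27.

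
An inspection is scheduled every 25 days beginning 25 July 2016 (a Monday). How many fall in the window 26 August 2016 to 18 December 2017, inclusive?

Occurrences land 25·i days after 25 July 2016 for i = 0, 1, 2, …
26 August 2016 is 32 days after the start; 32 ÷ 25 = 1 remainder 7; since the remainder is 7, round up to i = 2. First occurrence in the window: #3 on 13 September 2016 (2×25 = 50 days in).
18 December 2017 is 511 days after the start; 511 ÷ 25 = 20 remainder 11. Last occurrence in the window: #21 on 7 December 2017.
Occurrences #3 through #21: 19 in total.

19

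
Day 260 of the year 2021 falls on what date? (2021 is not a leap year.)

January has 31 days (260 − 31 = 229 remain).
February has 28 days (229 − 28 = 201 remain).
March has 31 days (201 − 31 = 170 remain).
April has 30 days (170 − 30 = 140 remain).
May has 31 days (140 − 31 = 109 remain).
June has 30 days (109 − 30 = 79 remain).
July has 31 days (79 − 31 = 48 remain).
August has 31 days (48 − 31 = 17 remain).
17 into September → September 17.

September 17, 2021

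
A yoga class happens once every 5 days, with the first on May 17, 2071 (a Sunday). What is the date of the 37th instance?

November 13, 2071

The 37th occurrence is 36 intervals after the first: 36 × 5 = 180 days after May 17, 2071.
May has 31 days — 14 days to the end of May leaves 166.
June has 30 days (136 left).
July has 31 days (105 left).
August has 31 days (74 left).
September has 30 days (44 left).
October has 31 days (13 left).
13 days into November → November 13, 2071.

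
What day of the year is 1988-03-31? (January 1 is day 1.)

91

Days in months before March: 31 + 29 = 60.
Plus 31 days into March → day 91.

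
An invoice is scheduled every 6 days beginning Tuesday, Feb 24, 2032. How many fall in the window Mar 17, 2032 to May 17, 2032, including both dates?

Occurrences land 6·i days after Feb 24, 2032 for i = 0, 1, 2, …
Mar 17, 2032 is 22 days after the start; 22 ÷ 6 = 3 remainder 4; since the remainder is 4, round up to i = 4. First occurrence in the window: #5 on Mar 19, 2032 (4×6 = 24 days in).
May 17, 2032 is 83 days after the start; 83 ÷ 6 = 13 remainder 5. Last occurrence in the window: #14 on May 12, 2032.
Occurrences #5 through #14: 10 in total.

10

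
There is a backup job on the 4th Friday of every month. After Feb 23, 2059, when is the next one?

Feb 2059 starts on a Saturday; its first Friday is the 7th, so the 4th Friday is the 28th — Feb 28, 2059.
Feb 28, 2059 is after Feb 23, 2059, so that is the next one.

Feb 28, 2059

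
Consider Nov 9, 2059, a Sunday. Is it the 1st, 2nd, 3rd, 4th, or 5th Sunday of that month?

Day 9 falls in week ⌈9/7⌉ of the month.
Days 1–7 hold the 1st Sunday, 8–14 the 2nd, 15–21 the 3rd, 22–28 the 4th, 29–31 the 5th.
9 is in the range for the 2nd.

2nd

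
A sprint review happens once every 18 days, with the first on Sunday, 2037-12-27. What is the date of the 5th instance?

2038-03-09

The 5th occurrence is 4 intervals after the first: 4 × 18 = 72 days after 2037-12-27.
December has 31 days — 4 days to the end of December leaves 68.
January has 31 days (37 left).
February has 28 days (9 left).
9 days into March → 2038-03-09.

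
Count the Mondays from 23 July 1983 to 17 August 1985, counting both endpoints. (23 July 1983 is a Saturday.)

23 July 1983 is a Saturday; the first Monday on or after it is 25 July 1983 (2 days later).
From 25 July 1983 to 17 August 1985: 159 + 366 + 229 = 754 days (rest of 1983, 1984, to 17 August 1985 in 1985).
754 ÷ 7 = 107 full weeks with remainder 5, so 107 more Mondays after the first → 108.

108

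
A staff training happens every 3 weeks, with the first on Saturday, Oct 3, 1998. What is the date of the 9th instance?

The 9th occurrence is 8 intervals after the first: 8 × 21 = 168 days after Oct 3, 1998.
Oct has 31 days — 28 days to the end of Oct leaves 140.
Nov has 30 days (110 left).
Dec has 31 days (79 left).
Jan has 31 days (48 left).
Feb has 28 days (20 left).
20 days into Mar → Mar 20, 1999.

Mar 20, 1999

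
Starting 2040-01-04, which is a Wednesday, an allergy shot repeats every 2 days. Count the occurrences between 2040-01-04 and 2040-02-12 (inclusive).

20

Occurrences land 2·i days after 2040-01-04 for i = 0, 1, 2, …
The window opens on the start date, so the first occurrence inside is #1 on 2040-01-04.
2040-02-12 is 39 days after the start; 39 ÷ 2 = 19 remainder 1. Last occurrence in the window: #20 on 2040-02-11.
Occurrences #1 through #20: 20 in total.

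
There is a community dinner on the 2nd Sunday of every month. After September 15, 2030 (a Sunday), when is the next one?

September 2030 starts on a Sunday; its first Sunday is the 1st, so the 2nd Sunday is the 8th — September 8, 2030.
That is not after September 15, 2030, so look at October 2030.
October 2030 starts on a Tuesday; its first Sunday is the 6th, so the 2nd Sunday is the 13th — October 13, 2030.

October 13, 2030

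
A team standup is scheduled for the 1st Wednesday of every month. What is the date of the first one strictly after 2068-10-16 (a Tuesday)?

2068-11-07

October 2068 starts on a Monday, so its 1st Wednesday is 2068-10-03 (2 days in).
That is not after 2068-10-16, so look at November 2068.
November 2068 starts on a Thursday, so its 1st Wednesday is 2068-11-07 (6 days in).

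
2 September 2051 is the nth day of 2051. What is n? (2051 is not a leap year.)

245

Days in months before September: 31 + 28 + 31 + 30 + 31 + 30 + 31 + 31 = 243.
Plus 2 days into September → day 245.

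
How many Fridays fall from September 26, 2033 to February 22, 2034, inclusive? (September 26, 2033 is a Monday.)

September 26, 2033 is a Monday; the first Friday on or after it is September 30, 2033 (4 days later).
From September 30, 2033 to February 22, 2034: 0 + 31 + 30 + 31 + 31 + 22 = 145 days (rest of September, October, November, December, January, February).
145 ÷ 7 = 20 full weeks with remainder 5, so 20 more Fridays after the first → 21.

21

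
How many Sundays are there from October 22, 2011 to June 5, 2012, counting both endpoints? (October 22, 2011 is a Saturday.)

33

October 22, 2011 is a Saturday; the first Sunday on or after it is October 23, 2011 (1 day later).
From October 23, 2011 to June 5, 2012: 8 + 30 + 31 + 31 + 29 + 31 + 30 + 31 + 5 = 226 days (rest of October, November, December, January, February, March, April, May, June).
226 ÷ 7 = 32 full weeks with remainder 2, so 32 more Sundays after the first → 33.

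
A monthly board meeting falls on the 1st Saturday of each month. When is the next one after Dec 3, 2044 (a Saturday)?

Dec 2044 starts on a Thursday, so its 1st Saturday is Dec 3, 2044 (2 days in).
That is not after Dec 3, 2044, so look at Jan 2045.
Jan 2045 starts on a Sunday, so its 1st Saturday is Jan 7, 2045 (6 days in).

Jan 7, 2045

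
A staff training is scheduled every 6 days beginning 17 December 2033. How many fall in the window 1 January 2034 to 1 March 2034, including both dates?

Occurrences land 6·i days after 17 December 2033 for i = 0, 1, 2, …
1 January 2034 is 15 days after the start; 15 ÷ 6 = 2 remainder 3; since the remainder is 3, round up to i = 3. First occurrence in the window: #4 on 4 January 2034 (3×6 = 18 days in).
1 March 2034 is 74 days after the start; 74 ÷ 6 = 12 remainder 2. Last occurrence in the window: #13 on 27 February 2034.
Occurrences #4 through #13: 10 in total.

10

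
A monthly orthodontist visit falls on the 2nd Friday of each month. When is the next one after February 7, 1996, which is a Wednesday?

February 1996 starts on a Thursday; its first Friday is the 2nd, so the 2nd Friday is the 9th — February 9, 1996.
February 9, 1996 is after February 7, 1996, so that is the next one.

February 9, 1996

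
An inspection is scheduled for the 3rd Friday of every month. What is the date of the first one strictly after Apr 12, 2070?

Apr 18, 2070

Apr 2070 starts on a Tuesday; its first Friday is the 4th, so the 3rd Friday is the 18th — Apr 18, 2070.
Apr 18, 2070 is after Apr 12, 2070, so that is the next one.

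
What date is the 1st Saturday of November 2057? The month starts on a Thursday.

2057-11-03

November 2057 begins on a Thursday, so the first Saturday is November 3 (2 days later).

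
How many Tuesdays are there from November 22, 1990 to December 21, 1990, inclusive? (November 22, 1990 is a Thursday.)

4

November 22, 1990 is a Thursday; the first Tuesday on or after it is November 27, 1990 (5 days later).
From November 27, 1990 to December 21, 1990: 3 + 21 = 24 days (rest of November, December).
24 ÷ 7 = 3 full weeks with remainder 3, so 3 more Tuesdays after the first → 4.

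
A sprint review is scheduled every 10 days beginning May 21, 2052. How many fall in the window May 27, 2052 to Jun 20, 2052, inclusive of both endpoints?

Occurrences land 10·i days after May 21, 2052 for i = 0, 1, 2, …
May 27, 2052 is 6 days after the start; 6 ÷ 10 = 0 remainder 6; since the remainder is 6, round up to i = 1. First occurrence in the window: #2 on May 31, 2052 (1×10 = 10 days in).
Jun 20, 2052 is 30 days after the start; 30 ÷ 10 = 3 remainder 0. Last occurrence in the window: #4 on Jun 20, 2052.
Occurrences #2 through #4: 3 in total.

3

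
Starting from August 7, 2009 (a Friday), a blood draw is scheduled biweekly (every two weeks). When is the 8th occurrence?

The 8th occurrence is 7 intervals after the first: 7 × 14 = 98 days after August 7, 2009.
August has 31 days — 24 days to the end of August leaves 74.
September has 30 days (44 left).
October has 31 days (13 left).
13 days into November → November 13, 2009.

November 13, 2009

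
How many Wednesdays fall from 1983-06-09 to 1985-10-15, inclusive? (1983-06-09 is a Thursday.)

122

1983-06-09 is a Thursday; the first Wednesday on or after it is 1983-06-15 (6 days later).
From 1983-06-15 to 1985-10-15: 199 + 366 + 288 = 853 days (rest of 1983, 1984, to 1985-10-15 in 1985).
853 ÷ 7 = 121 full weeks with remainder 6, so 121 more Wednesdays after the first → 122.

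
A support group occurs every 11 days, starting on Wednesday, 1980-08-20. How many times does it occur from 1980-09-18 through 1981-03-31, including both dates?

18

Occurrences land 11·i days after 1980-08-20 for i = 0, 1, 2, …
1980-09-18 is 29 days after the start; 29 ÷ 11 = 2 remainder 7; since the remainder is 7, round up to i = 3. First occurrence in the window: #4 on 1980-09-22 (3×11 = 33 days in).
1981-03-31 is 223 days after the start; 223 ÷ 11 = 20 remainder 3. Last occurrence in the window: #21 on 1981-03-28.
Occurrences #4 through #21: 18 in total.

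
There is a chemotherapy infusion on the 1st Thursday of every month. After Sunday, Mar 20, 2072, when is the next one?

Apr 7, 2072

Mar 2072 starts on a Tuesday, so its 1st Thursday is Mar 3, 2072 (2 days in).
That is not after Mar 20, 2072, so look at Apr 2072.
Apr 2072 starts on a Friday, so its 1st Thursday is Apr 7, 2072 (6 days in).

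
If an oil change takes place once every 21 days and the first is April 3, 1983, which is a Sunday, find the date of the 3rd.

May 15, 1983

The 3rd occurrence is 2 intervals after the first: 2 × 21 = 42 days after April 3, 1983.
April has 30 days — 27 days to the end of April leaves 15.
15 days into May → May 15, 1983.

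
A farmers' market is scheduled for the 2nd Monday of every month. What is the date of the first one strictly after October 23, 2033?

October 2033 starts on a Saturday; its first Monday is the 3rd, so the 2nd Monday is the 10th — October 10, 2033.
That is not after October 23, 2033, so look at November 2033.
November 2033 starts on a Tuesday; its first Monday is the 7th, so the 2nd Monday is the 14th — November 14, 2033.

November 14, 2033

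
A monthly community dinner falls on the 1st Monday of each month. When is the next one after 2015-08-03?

August 2015 starts on a Saturday, so its 1st Monday is 2015-08-03 (2 days in).
That is not after 2015-08-03, so look at September 2015.
September 2015 starts on a Tuesday, so its 1st Monday is 2015-09-07 (6 days in).

2015-09-07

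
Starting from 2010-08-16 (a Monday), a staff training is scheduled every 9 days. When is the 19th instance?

The 19th occurrence is 18 intervals after the first: 18 × 9 = 162 days after 2010-08-16.
August has 31 days — 15 days to the end of August leaves 147.
September has 30 days (117 left).
October has 31 days (86 left).
November has 30 days (56 left).
December has 31 days (25 left).
25 days into January → 2011-01-25.

2011-01-25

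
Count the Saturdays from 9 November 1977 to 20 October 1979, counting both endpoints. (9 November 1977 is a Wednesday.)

102

9 November 1977 is a Wednesday; the first Saturday on or after it is 12 November 1977 (3 days later).
From 12 November 1977 to 20 October 1979: 49 + 365 + 293 = 707 days (rest of 1977, 1978, to 20 October 1979 in 1979).
707 ÷ 7 = 101 full weeks with remainder 0, so 101 more Saturdays after the first → 102.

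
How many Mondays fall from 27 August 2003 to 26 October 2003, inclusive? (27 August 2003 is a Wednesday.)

27 August 2003 is a Wednesday; the first Monday on or after it is 1 September 2003 (5 days later).
From 1 September 2003 to 26 October 2003: 29 + 26 = 55 days (rest of September, October).
55 ÷ 7 = 7 full weeks with remainder 6, so 7 more Mondays after the first → 8.

8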